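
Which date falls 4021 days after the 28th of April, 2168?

the 2nd of May, 2179

Count 4021 days after April 28, 2168:
Day-of-year of April 28, 2168: 119.
Day-of-year of May 2, 2179: 122.
2168 has 366 days, so 366 − 119 = 247 days remain in 2168.
Full years 2169–2178: 8 common + 2 leap = 8×365 + 2×366 = 3652 days.
Total: 247 + 3652 + 122 = 4021 days.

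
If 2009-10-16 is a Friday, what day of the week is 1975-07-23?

Count forward from the earlier date (July 23, 1975) to the later (October 16, 2009):
Day-of-year of July 23, 1975: 204.
Day-of-year of October 16, 2009: 289.
1975 has 365 days, so 365 − 204 = 161 days remain in 1975.
Full years 1976–2008: 24 common + 9 leap = 24×365 + 9×366 = 12054 days.
Total: 161 + 12054 + 289 = 12504 days.
12504 mod 7 = 2, so 2 days before Friday is Wednesday.

Wednesday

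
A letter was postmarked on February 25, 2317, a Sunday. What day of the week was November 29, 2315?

Count forward from the earlier date (November 29, 2315) to the later (February 25, 2317):
November 2315: 30 − 29 = 1 day remains.
Then 14 full months totalling 428 days.
February 1–25, 2317: 25 days (2317 is not a leap year).
Total: 1 + 428 + 25 = 454 days.
454 mod 7 = 6, so 6 days before Sunday is Monday.

Monday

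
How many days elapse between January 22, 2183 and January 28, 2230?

17172

From January 22, 2183 to January 22, 2230: 47 years, of which 11 contain a Feb 29 — 36×365 + 11×366 = 17166 days.
(2200 is not a leap year (divisible by 100 but not 400).)
Within January 2230: 28 − 22 = 6 days.
Total: 17172 days.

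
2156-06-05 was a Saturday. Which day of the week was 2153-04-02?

Monday

Count forward from the earlier date (April 2, 2153) to the later (June 5, 2156):
April 2, 2153 → April 2, 2154: 365 days.
April 2, 2154 → April 2, 2155: 365 days.
April 2, 2155 → April 2, 2156: 366 days (2156 is a leap year).
April 2156: 30 − 2 = 28 days remain.
Then May (31): 31 days.
June 1–5, 2156: 5 days.
Residual: 64 days.
Total: 1160 days.
1160 mod 7 = 5, so 5 days before Saturday is Monday.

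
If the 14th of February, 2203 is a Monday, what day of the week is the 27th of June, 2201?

Count forward from the earlier date (June 27, 2201) to the later (February 14, 2203):
June 2201: 30 − 27 = 3 days remain.
Then 19 full months totalling 580 days.
February 1–14, 2203: 14 days (2203 is not a leap year).
Total: 3 + 580 + 14 = 597 days.
597 mod 7 = 2, so 2 days before Monday is Saturday.

Saturday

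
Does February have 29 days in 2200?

No

2200 is not a leap year (divisible by 100 but not 400).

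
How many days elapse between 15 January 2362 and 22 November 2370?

3233

From January 15, 2362 to January 15, 2370: 8 years, of which 2 contain a Feb 29 — 6×365 + 2×366 = 2922 days.
January 2370: 31 − 15 = 16 days remain.
Then 9 full months totalling 273 days.
November 1–22, 2370: 22 days.
Residual: 311 days.
Total: 3233 days.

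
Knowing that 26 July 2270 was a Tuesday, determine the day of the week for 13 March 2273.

Thursday

Day-of-year of July 26, 2270: 207.
Day-of-year of March 13, 2273: 72.
2270 has 365 days, so 365 − 207 = 158 days remain in 2270.
Full years: 2271: 365; 2272: 366. Sum = 731.
Total: 158 + 731 + 72 = 961 days.
961 mod 7 = 2, so 2 days after Tuesday is Thursday.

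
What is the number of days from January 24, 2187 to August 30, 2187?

218

January 2187: 31 − 24 = 7 days remain.
Then February 2187 (28), March (31), April (30), May (31), June (30), July (31): 28 + 31 + 30 + 31 + 30 + 31 = 181 days.
August 1–30, 2187: 30 days.
Total: 7 + 181 + 30 = 218 days.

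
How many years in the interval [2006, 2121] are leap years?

28

Years divisible by 4: 2008, 2012, …, 2120 — 29 in all.
Of these, 2100 is divisible by 100 but not 400, so not leap.
Leap years: 29 − 1 = 28.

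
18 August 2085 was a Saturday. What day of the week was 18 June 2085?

Monday

Count forward from the earlier date (June 18, 2085) to the later (August 18, 2085):
June 2085: 30 − 18 = 12 days remain.
Then July (31): 31 days.
August 1–18, 2085: 18 days.
Total: 12 + 31 + 18 = 61 days.
61 mod 7 = 5, so 5 days before Saturday is Monday.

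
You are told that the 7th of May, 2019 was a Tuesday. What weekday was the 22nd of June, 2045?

Thursday

From May 7, 2019 to May 7, 2045: 26 years, of which 7 contain a Feb 29 — 19×365 + 7×366 = 9497 days.
May 2045: 31 − 7 = 24 days remain.
June 1–22, 2045: 22 days.
Residual: 46 days.
Total: 9543 days.
9543 mod 7 = 2, so 2 days after Tuesday is Thursday.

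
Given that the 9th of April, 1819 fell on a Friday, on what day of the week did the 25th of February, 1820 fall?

Friday

April 1819: 30 − 9 = 21 days remain.
Then 9 full months totalling 276 days.
February 1–25, 1820: 25 days (1820 is a leap year).
Total: 21 + 276 + 25 = 322 days.
322 is a multiple of 7, so the 25th of February, 1820 falls on the same weekday: Friday.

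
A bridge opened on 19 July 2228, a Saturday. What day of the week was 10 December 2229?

July 19, 2228 → July 19, 2229: 365 days.
July 2229: 31 − 19 = 12 days remain.
Then August (31), September (30), October (31), November (30): 31 + 30 + 31 + 30 = 122 days.
December 1–10, 2229: 10 days.
Residual: 144 days.
Total: 509 days.
509 mod 7 = 5, so 5 days after Saturday is Thursday.

Thursday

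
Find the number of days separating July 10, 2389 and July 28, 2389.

18

Within July 2389: 28 − 10 = 18 days.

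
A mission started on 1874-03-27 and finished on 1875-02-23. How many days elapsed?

333

Day-of-year of March 27, 1874: 86.
Day-of-year of February 23, 1875: 54.
1874 has 365 days, so 365 − 86 = 279 days remain in 1874.
Total: 279 + 54 = 333 days.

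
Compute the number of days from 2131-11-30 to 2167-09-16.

From November 30, 2131 to November 30, 2166: 35 years, of which 9 contain a Feb 29 — 26×365 + 9×366 = 12784 days.
November 2166: 30 − 30 = 0 days remain.
Then 9 full months totalling 274 days.
September 1–16, 2167: 16 days.
Residual: 290 days.
Total: 13074 days.

13074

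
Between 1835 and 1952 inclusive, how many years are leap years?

29

Years divisible by 4: 1836, 1840, …, 1952 — 30 in all.
Of these, 1900 is divisible by 100 but not 400, so not leap.
Leap years: 30 − 1 = 29.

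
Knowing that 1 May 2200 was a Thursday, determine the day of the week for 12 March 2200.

Wednesday

Count forward from the earlier date (March 12, 2200) to the later (May 1, 2200):
March 2200: 31 − 12 = 19 days remain.
Then April (30): 30 days.
May 1, 2200: 1 day.
Total: 19 + 30 + 1 = 50 days.
50 mod 7 = 1, so 1 day before Thursday is Wednesday.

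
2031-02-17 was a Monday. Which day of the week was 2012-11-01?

Thursday

Count forward from the earlier date (November 1, 2012) to the later (February 17, 2031):
From November 1, 2012 to November 1, 2030: 18 years, of which 4 contain a Feb 29 — 14×365 + 4×366 = 6574 days.
November 2030: 30 − 1 = 29 days remain.
Then December (31), January (31): 31 + 31 = 62 days.
February 1–17, 2031: 17 days (2031 is not a leap year).
Residual: 108 days.
Total: 6682 days.
6682 mod 7 = 4, so 4 days before Monday is Thursday.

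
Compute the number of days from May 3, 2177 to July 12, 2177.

May 2177: 31 − 3 = 28 days remain.
Then June (30): 30 days.
July 1–12, 2177: 12 days.
Total: 28 + 30 + 12 = 70 days.

70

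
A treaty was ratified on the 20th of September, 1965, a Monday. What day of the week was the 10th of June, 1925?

Wednesday

Count forward from the earlier date (June 10, 1925) to the later (September 20, 1965):
From June 10, 1925 to June 10, 1965: 40 years, of which 10 contain a Feb 29 — 30×365 + 10×366 = 14610 days.
June 1965: 30 − 10 = 20 days remain.
Then July (31), August (31): 31 + 31 = 62 days.
September 1–20, 1965: 20 days.
Residual: 102 days.
Total: 14712 days.
14712 mod 7 = 5, so 5 days before Monday is Wednesday.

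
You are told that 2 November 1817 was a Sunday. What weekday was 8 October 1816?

Tuesday

Count forward from the earlier date (October 8, 1816) to the later (November 2, 1817):
Day-of-year of October 8, 1816: 282.
Day-of-year of November 2, 1817: 306.
1816 has 366 days, so 366 − 282 = 84 days remain in 1816.
Total: 84 + 306 = 390 days.
390 mod 7 = 5, so 5 days before Sunday is Tuesday.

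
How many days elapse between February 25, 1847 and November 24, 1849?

Day-of-year of February 25, 1847: 56.
Day-of-year of November 24, 1849: 328.
1847 has 365 days, so 365 − 56 = 309 days remain in 1847.
Full years: 1848: 366. Sum = 366.
Total: 309 + 366 + 328 = 1003 days.

1003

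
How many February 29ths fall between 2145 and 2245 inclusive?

Years divisible by 4: 2148, 2152, …, 2244 — 25 in all.
Of these, 2200 is divisible by 100 but not 400, so not leap.
Leap years: 25 − 1 = 24.

24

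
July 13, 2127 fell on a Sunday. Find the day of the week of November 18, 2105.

Count forward from the earlier date (November 18, 2105) to the later (July 13, 2127):
From November 18, 2105 to November 18, 2126: 21 years, of which 5 contain a Feb 29 — 16×365 + 5×366 = 7670 days.
November 2126: 30 − 18 = 12 days remain.
Then December (31), January (31), February 2127 (28), March (31), April (30), May (31), June (30): 31 + 31 + 28 + 31 + 30 + 31 + 30 = 212 days.
July 1–13, 2127: 13 days.
Residual: 237 days.
Total: 7907 days.
7907 mod 7 = 4, so 4 days before Sunday is Wednesday.

Wednesday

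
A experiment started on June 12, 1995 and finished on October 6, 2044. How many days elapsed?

Day-of-year of June 12, 1995: 163.
Day-of-year of October 6, 2044: 280.
1995 has 365 days, so 365 − 163 = 202 days remain in 1995.
Full years 1996–2043: 36 common + 12 leap = 36×365 + 12×366 = 17532 days.
Total: 202 + 17532 + 280 = 18014 days.

18014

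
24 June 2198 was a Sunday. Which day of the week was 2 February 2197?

Thursday

Count forward from the earlier date (February 2, 2197) to the later (June 24, 2198):
February 2197: 28 − 2 = 26 days remain (2197 is not a leap year, so February has 28 days).
Then 15 full months totalling 457 days.
June 1–24, 2198: 24 days.
Total: 26 + 457 + 24 = 507 days.
507 mod 7 = 3, so 3 days before Sunday is Thursday.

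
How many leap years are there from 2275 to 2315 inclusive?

9

Years divisible by 4 in [2275, 2315]: 2276, 2280, 2284, 2288, 2292, 2296, 2300, 2304, 2308, 2312.
Of these, 2300 is divisible by 100 but not 400, so not leap.
Leap years: 10 − 1 = 9.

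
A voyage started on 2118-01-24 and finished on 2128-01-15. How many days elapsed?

From January 24, 2118 to January 24, 2127: 9 years, of which 2 contain a Feb 29 — 7×365 + 2×366 = 3287 days.
January 2127: 31 − 24 = 7 days remain.
Then 11 full months totalling 334 days.
January 1–15, 2128: 15 days.
Residual: 356 days.
Total: 3643 days.

3643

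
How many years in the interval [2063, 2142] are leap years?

Years divisible by 4: 2064, 2068, …, 2140 — 20 in all.
Of these, 2100 is divisible by 100 but not 400, so not leap.
Leap years: 20 − 1 = 19.

19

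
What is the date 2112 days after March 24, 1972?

January 4, 1978

Count 2112 days after March 24, 1972:
March 24, 1972 → March 24, 1973: 365 days.
March 24, 1973 → March 24, 1974: 365 days.
March 24, 1974 → March 24, 1975: 365 days.
March 24, 1975 → March 24, 1976: 366 days (1976 is a leap year).
March 24, 1976 → March 24, 1977: 365 days.
March 1977: 31 − 24 = 7 days remain.
Then 9 full months totalling 275 days.
January 1–4, 1978: 4 days.
Residual: 286 days.
Total: 2112 days.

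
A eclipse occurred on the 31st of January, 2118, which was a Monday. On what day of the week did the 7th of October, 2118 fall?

January 2118: 31 − 31 = 0 days remain.
Then February 2118 (28), March (31), April (30), May (31), June (30), July (31), August (31), September (30): 28 + 31 + 30 + 31 + 30 + 31 + 31 + 30 = 242 days.
October 1–7, 2118: 7 days.
Total: 0 + 242 + 7 = 249 days.
249 mod 7 = 4, so 4 days after Monday is Friday.

Friday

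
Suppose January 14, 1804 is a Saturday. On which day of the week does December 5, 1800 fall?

Count forward from the earlier date (December 5, 1800) to the later (January 14, 1804):
December 5, 1800 → December 5, 1801: 365 days.
December 5, 1801 → December 5, 1802: 365 days.
December 5, 1802 → December 5, 1803: 365 days.
December 1803: 31 − 5 = 26 days remain.
January 1–14, 1804: 14 days.
Residual: 40 days.
Total: 1135 days.
1135 mod 7 = 1, so 1 day before Saturday is Friday.

Friday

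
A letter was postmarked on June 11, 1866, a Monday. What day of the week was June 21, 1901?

Friday

From June 11, 1866 to June 11, 1901: 35 years, of which 8 contain a Feb 29 — 27×365 + 8×366 = 12783 days.
(1900 is not a leap year (divisible by 100 but not 400).)
Within June 1901: 21 − 11 = 10 days.
Total: 12793 days.
12793 mod 7 = 4, so 4 days after Monday is Friday.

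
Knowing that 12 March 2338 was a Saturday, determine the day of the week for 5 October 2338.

Wednesday

March 2338: 31 − 12 = 19 days remain.
Then April (30), May (31), June (30), July (31), August (31), September (30): 30 + 31 + 30 + 31 + 31 + 30 = 183 days.
October 1–5, 2338: 5 days.
Total: 19 + 183 + 5 = 207 days.
207 mod 7 = 4, so 4 days after Saturday is Wednesday.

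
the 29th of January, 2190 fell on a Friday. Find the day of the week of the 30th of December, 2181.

Count forward from the earlier date (December 30, 2181) to the later (January 29, 2190):
From December 30, 2181 to December 30, 2189: 8 years, of which 2 contain a Feb 29 — 6×365 + 2×366 = 2922 days.
December 2189: 31 − 30 = 1 day remains.
January 1–29, 2190: 29 days.
Residual: 30 days.
Total: 2952 days.
2952 mod 7 = 5, so 5 days before Friday is Sunday.

Sunday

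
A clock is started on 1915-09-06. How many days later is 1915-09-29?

Within September 1915: 29 − 6 = 23 days.

23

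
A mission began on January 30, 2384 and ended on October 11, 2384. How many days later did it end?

January 2384: 31 − 30 = 1 day remains.
Then February 2384 (29), March (31), April (30), May (31), June (30), July (31), August (31), September (30): 29 + 31 + 30 + 31 + 30 + 31 + 31 + 30 = 243 days.
October 1–11, 2384: 11 days.
Total: 1 + 243 + 11 = 255 days.

255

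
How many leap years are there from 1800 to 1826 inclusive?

Years divisible by 4 in [1800, 1826]: 1800, 1804, 1808, 1812, 1816, 1820, 1824.
Of these, 1800 is divisible by 100 but not 400, so not leap.
Leap years: 7 − 1 = 6.

6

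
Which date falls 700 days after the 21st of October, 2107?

the 20th of September, 2109

Count 700 days after October 21, 2107:
October 21, 2107 → October 21, 2108: 366 days (2108 is a leap year).
October 2108: 31 − 21 = 10 days remain.
Then 10 full months totalling 304 days.
September 1–20, 2109: 20 days.
Residual: 334 days.
Total: 700 days.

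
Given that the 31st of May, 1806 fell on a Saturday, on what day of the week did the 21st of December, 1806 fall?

Sunday

May 1806: 31 − 31 = 0 days remain.
Then June (30), July (31), August (31), September (30), October (31), November (30): 30 + 31 + 31 + 30 + 31 + 30 = 183 days.
December 1–21, 1806: 21 days.
Total: 0 + 183 + 21 = 204 days.
204 mod 7 = 1, so 1 day after Saturday is Sunday.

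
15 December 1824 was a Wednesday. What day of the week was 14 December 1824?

Tuesday

Count forward from the earlier date (December 14, 1824) to the later (December 15, 1824):
Within December 1824: 15 − 14 = 1 day.
1 mod 7 = 1, so 1 day before Wednesday is Tuesday.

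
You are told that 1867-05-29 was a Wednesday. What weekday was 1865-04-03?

Count forward from the earlier date (April 3, 1865) to the later (May 29, 1867):
Day-of-year of April 3, 1865: 93.
Day-of-year of May 29, 1867: 149.
1865 has 365 days, so 365 − 93 = 272 days remain in 1865.
Full years: 1866: 365. Sum = 365.
Total: 272 + 365 + 149 = 786 days.
786 mod 7 = 2, so 2 days before Wednesday is Monday.

Monday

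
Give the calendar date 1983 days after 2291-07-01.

2296-12-04

Count 1983 days after July 1, 2291:
July 1, 2291 → July 1, 2292: 366 days (2292 is a leap year).
July 1, 2292 → July 1, 2293: 365 days.
July 1, 2293 → July 1, 2294: 365 days.
July 1, 2294 → July 1, 2295: 365 days.
July 1, 2295 → July 1, 2296: 366 days (2296 is a leap year).
July 2296: 31 − 1 = 30 days remain.
Then August (31), September (30), October (31), November (30): 31 + 30 + 31 + 30 = 122 days.
December 1–4, 2296: 4 days.
Residual: 156 days.
Total: 1983 days.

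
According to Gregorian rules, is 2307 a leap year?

2307 is not a leap year.

No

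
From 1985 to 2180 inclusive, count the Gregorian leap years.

Years divisible by 4: 1988, 1992, …, 2180 — 49 in all.
Of these, 2100 is divisible by 100 but not 400, so not leap.
2000 is divisible by 400, so still leap.
Leap years: 49 − 1 = 48.

48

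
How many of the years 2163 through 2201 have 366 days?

Years divisible by 4 in [2163, 2201]: 2164, 2168, 2172, 2176, 2180, 2184, 2188, 2192, 2196, 2200.
Of these, 2200 is divisible by 100 but not 400, so not leap.
Leap years: 10 − 1 = 9.

9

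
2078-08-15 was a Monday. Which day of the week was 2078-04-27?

Wednesday

Count forward from the earlier date (April 27, 2078) to the later (August 15, 2078):
April 2078: 30 − 27 = 3 days remain.
Then May (31), June (30), July (31): 31 + 30 + 31 = 92 days.
August 1–15, 2078: 15 days.
Total: 3 + 92 + 15 = 110 days.
110 mod 7 = 5, so 5 days before Monday is Wednesday.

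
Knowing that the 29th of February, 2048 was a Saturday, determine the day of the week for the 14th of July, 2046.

Count forward from the earlier date (July 14, 2046) to the later (February 29, 2048):
Day-of-year of July 14, 2046: 195.
Day-of-year of February 29, 2048: 60.
2046 has 365 days, so 365 − 195 = 170 days remain in 2046.
Full years: 2047: 365. Sum = 365.
Total: 170 + 365 + 60 = 595 days.
595 is a multiple of 7, so the 14th of July, 2046 falls on the same weekday: Saturday.

Saturday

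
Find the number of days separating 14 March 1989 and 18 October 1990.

March 1989: 31 − 14 = 17 days remain.
Then 18 full months totalling 548 days.
October 1–18, 1990: 18 days.
Total: 17 + 548 + 18 = 583 days.

583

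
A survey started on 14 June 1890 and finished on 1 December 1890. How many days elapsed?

June 1890: 30 − 14 = 16 days remain.
Then July (31), August (31), September (30), October (31), November (30): 31 + 31 + 30 + 31 + 30 = 153 days.
December 1, 1890: 1 day.
Total: 16 + 153 + 1 = 170 days.

170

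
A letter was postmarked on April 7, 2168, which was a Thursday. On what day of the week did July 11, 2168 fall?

April 2168: 30 − 7 = 23 days remain.
Then May (31), June (30): 31 + 30 = 61 days.
July 1–11, 2168: 11 days.
Total: 23 + 61 + 11 = 95 days.
95 mod 7 = 4, so 4 days after Thursday is Monday.

Monday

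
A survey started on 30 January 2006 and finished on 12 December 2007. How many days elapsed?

681

January 30, 2006 → January 30, 2007: 365 days.
January 2007: 31 − 30 = 1 day remains.
Then 10 full months totalling 303 days.
December 1–12, 2007: 12 days.
Residual: 316 days.
Total: 681 days.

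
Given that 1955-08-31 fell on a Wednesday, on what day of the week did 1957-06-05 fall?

August 31, 1955 → August 31, 1956: 366 days (1956 is a leap year).
August 1956: 31 − 31 = 0 days remain.
Then 9 full months totalling 273 days.
June 1–5, 1957: 5 days.
Residual: 278 days.
Total: 644 days.
644 is a multiple of 7, so 1957-06-05 falls on the same weekday: Wednesday.

Wednesday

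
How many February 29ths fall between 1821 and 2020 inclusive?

49

Years divisible by 4: 1824, 1828, …, 2020 — 50 in all.
Of these, 1900 is divisible by 100 but not 400, so not leap.
2000 is divisible by 400, so still leap.
Leap years: 50 − 1 = 49.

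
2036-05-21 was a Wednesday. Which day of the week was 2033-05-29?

Count forward from the earlier date (May 29, 2033) to the later (May 21, 2036):
May 29, 2033 → May 29, 2034: 365 days.
May 29, 2034 → May 29, 2035: 365 days.
May 2035: 31 − 29 = 2 days remain.
Then 11 full months totalling 335 days.
May 1–21, 2036: 21 days.
Residual: 358 days.
Total: 1088 days.
1088 mod 7 = 3, so 3 days before Wednesday is Sunday.

Sunday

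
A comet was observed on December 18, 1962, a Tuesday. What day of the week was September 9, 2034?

Saturday

Day-of-year of December 18, 1962: 352.
Day-of-year of September 9, 2034: 252.
1962 has 365 days, so 365 − 352 = 13 days remain in 1962.
Full years 1963–2033: 53 common + 18 leap = 53×365 + 18×366 = 25933 days.
Total: 13 + 25933 + 252 = 26198 days.
26198 mod 7 = 4, so 4 days after Tuesday is Saturday.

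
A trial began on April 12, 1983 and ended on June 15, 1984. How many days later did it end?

Day-of-year of April 12, 1983: 102.
Day-of-year of June 15, 1984: 167.
1983 has 365 days, so 365 − 102 = 263 days remain in 1983.
Total: 263 + 167 = 430 days.

430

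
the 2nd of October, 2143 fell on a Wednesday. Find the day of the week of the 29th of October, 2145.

October 2143: 31 − 2 = 29 days remain.
Then 23 full months totalling 700 days.
October 1–29, 2145: 29 days.
Total: 29 + 700 + 29 = 758 days.
758 mod 7 = 2, so 2 days after Wednesday is Friday.

Friday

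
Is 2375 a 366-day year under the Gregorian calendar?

No

2375 is not a leap year.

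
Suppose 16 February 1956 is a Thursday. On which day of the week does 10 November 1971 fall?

From February 16, 1956 to February 16, 1971: 15 years, of which 4 contain a Feb 29 — 11×365 + 4×366 = 5479 days.
February 1971: 28 − 16 = 12 days remain (1971 is not a leap year, so February has 28 days).
Then March (31), April (30), May (31), June (30), July (31), August (31), September (30), October (31): 31 + 30 + 31 + 30 + 31 + 31 + 30 + 31 = 245 days.
November 1–10, 1971: 10 days.
Residual: 267 days.
Total: 5746 days.
5746 mod 7 = 6, so 6 days after Thursday is Wednesday.

Wednesday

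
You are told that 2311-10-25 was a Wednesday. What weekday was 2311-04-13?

Count forward from the earlier date (April 13, 2311) to the later (October 25, 2311):
April 2311: 30 − 13 = 17 days remain.
Then May (31), June (30), July (31), August (31), September (30): 31 + 30 + 31 + 31 + 30 = 153 days.
October 1–25, 2311: 25 days.
Total: 17 + 153 + 25 = 195 days.
195 mod 7 = 6, so 6 days before Wednesday is Thursday.

Thursday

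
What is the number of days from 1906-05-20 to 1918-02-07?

4281

From May 20, 1906 to May 20, 1917: 11 years, of which 3 contain a Feb 29 — 8×365 + 3×366 = 4018 days.
May 1917: 31 − 20 = 11 days remain.
Then June (30), July (31), August (31), September (30), October (31), November (30), December (31), January (31): 30 + 31 + 31 + 30 + 31 + 30 + 31 + 31 = 245 days.
February 1–7, 1918: 7 days (1918 is not a leap year).
Residual: 263 days.
Total: 4281 days.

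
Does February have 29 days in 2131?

2131 is not a leap year.

No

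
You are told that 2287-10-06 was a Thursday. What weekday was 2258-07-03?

Saturday

Count forward from the earlier date (July 3, 2258) to the later (October 6, 2287):
Day-of-year of July 3, 2258: 184.
Day-of-year of October 6, 2287: 279.
2258 has 365 days, so 365 − 184 = 181 days remain in 2258.
Full years 2259–2286: 21 common + 7 leap = 21×365 + 7×366 = 10227 days.
Total: 181 + 10227 + 279 = 10687 days.
10687 mod 7 = 5, so 5 days before Thursday is Saturday.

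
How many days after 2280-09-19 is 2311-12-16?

11409

Day-of-year of September 19, 2280: 263.
Day-of-year of December 16, 2311: 350.
2280 has 366 days, so 366 − 263 = 103 days remain in 2280.
Full years 2281–2310: 24 common + 6 leap = 24×365 + 6×366 = 10956 days.
Total: 103 + 10956 + 350 = 11409 days.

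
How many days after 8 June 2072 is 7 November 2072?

152

June 2072: 30 − 8 = 22 days remain.
Then July (31), August (31), September (30), October (31): 31 + 31 + 30 + 31 = 123 days.
November 1–7, 2072: 7 days.
Total: 22 + 123 + 7 = 152 days.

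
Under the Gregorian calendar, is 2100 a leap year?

No

2100 is not a leap year (divisible by 100 but not 400).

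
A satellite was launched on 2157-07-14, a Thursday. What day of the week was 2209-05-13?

From July 14, 2157 to July 14, 2208: 51 years, of which 12 contain a Feb 29 — 39×365 + 12×366 = 18627 days.
(2200 is not a leap year (divisible by 100 but not 400).)
July 2208: 31 − 14 = 17 days remain.
Then 9 full months totalling 273 days.
May 1–13, 2209: 13 days.
Residual: 303 days.
Total: 18930 days.
18930 mod 7 = 2, so 2 days after Thursday is Saturday.

Saturday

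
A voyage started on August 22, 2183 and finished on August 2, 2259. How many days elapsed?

27738

From August 22, 2183 to August 22, 2258: 75 years, of which 18 contain a Feb 29 — 57×365 + 18×366 = 27393 days.
(2200 is not a leap year (divisible by 100 but not 400).)
August 2258: 31 − 22 = 9 days remain.
Then 11 full months totalling 334 days.
August 1–2, 2259: 2 days.
Residual: 345 days.
Total: 27738 days.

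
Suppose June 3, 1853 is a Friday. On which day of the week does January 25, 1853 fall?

Tuesday

Count forward from the earlier date (January 25, 1853) to the later (June 3, 1853):
January 1853: 31 − 25 = 6 days remain.
Then February 1853 (28), March (31), April (30), May (31): 28 + 31 + 30 + 31 = 120 days.
June 1–3, 1853: 3 days.
Total: 6 + 120 + 3 = 129 days.
129 mod 7 = 3, so 3 days before Friday is Tuesday.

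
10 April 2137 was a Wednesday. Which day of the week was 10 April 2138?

Thursday

Day-of-year of April 10, 2137: 100.
Day-of-year of April 10, 2138: 100.
2137 has 365 days, so 365 − 100 = 265 days remain in 2137.
Total: 265 + 100 = 365 days.
365 mod 7 = 1, so 1 day after Wednesday is Thursday.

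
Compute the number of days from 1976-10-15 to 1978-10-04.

October 1976: 31 − 15 = 16 days remain.
Then 23 full months totalling 699 days.
October 1–4, 1978: 4 days.
Total: 16 + 699 + 4 = 719 days.

719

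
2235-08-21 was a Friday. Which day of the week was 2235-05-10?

Count forward from the earlier date (May 10, 2235) to the later (August 21, 2235):
May 2235: 31 − 10 = 21 days remain.
Then June (30), July (31): 30 + 31 = 61 days.
August 1–21, 2235: 21 days.
Total: 21 + 61 + 21 = 103 days.
103 mod 7 = 5, so 5 days before Friday is Sunday.

Sunday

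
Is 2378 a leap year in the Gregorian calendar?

No

2378 is not a leap year.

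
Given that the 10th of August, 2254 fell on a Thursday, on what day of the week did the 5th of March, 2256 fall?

Wednesday

August 2254: 31 − 10 = 21 days remain.
Then 18 full months totalling 547 days.
March 1–5, 2256: 5 days.
Total: 21 + 547 + 5 = 573 days.
573 mod 7 = 6, so 6 days after Thursday is Wednesday.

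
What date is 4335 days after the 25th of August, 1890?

the 9th of July, 1902

Count 4335 days after August 25, 1890:
Day-of-year of August 25, 1890: 237.
Day-of-year of July 9, 1902: 190.
1890 has 365 days, so 365 − 237 = 128 days remain in 1890.
Full years 1891–1901: 9 common + 2 leap = 9×365 + 2×366 = 4017 days.
Total: 128 + 4017 + 190 = 4335 days.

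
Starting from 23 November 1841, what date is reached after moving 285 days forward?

4 September 1842

Count 285 days after November 23, 1841:
Day-of-year of November 23, 1841: 327.
Day-of-year of September 4, 1842: 247.
1841 has 365 days, so 365 − 327 = 38 days remain in 1841.
Total: 38 + 247 = 285 days.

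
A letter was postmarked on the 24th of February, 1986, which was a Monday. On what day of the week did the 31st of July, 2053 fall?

From February 24, 1986 to February 24, 2053: 67 years, of which 17 contain a Feb 29 — 50×365 + 17×366 = 24472 days.
(2000 is a leap year (divisible by 400).)
February 2053: 28 − 24 = 4 days remain (2053 is not a leap year, so February has 28 days).
Then March (31), April (30), May (31), June (30): 31 + 30 + 31 + 30 = 122 days.
July 1–31, 2053: 31 days.
Residual: 157 days.
Total: 24629 days.
24629 mod 7 = 3, so 3 days after Monday is Thursday.

Thursday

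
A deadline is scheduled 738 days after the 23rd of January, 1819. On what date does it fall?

the 30th of January, 1821

Count 738 days after January 23, 1819:
January 1819: 31 − 23 = 8 days remain.
Then 23 full months totalling 700 days.
January 1–30, 1821: 30 days.
Total: 8 + 700 + 30 = 738 days.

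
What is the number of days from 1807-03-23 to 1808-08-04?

500

March 1807: 31 − 23 = 8 days remain.
Then 16 full months totalling 488 days.
August 1–4, 1808: 4 days.
Total: 8 + 488 + 4 = 500 days.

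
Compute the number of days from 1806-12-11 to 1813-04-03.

2305

December 11, 1806 → December 11, 1807: 365 days.
December 11, 1807 → December 11, 1808: 366 days (1808 is a leap year).
December 11, 1808 → December 11, 1809: 365 days.
December 11, 1809 → December 11, 1810: 365 days.
December 11, 1810 → December 11, 1811: 365 days.
December 11, 1811 → December 11, 1812: 366 days (1812 is a leap year).
December 1812: 31 − 11 = 20 days remain.
Then January (31), February 1813 (28), March (31): 31 + 28 + 31 = 90 days.
April 1–3, 1813: 3 days.
Residual: 113 days.
Total: 2305 days.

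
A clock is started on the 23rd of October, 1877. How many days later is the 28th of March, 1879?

521

Day-of-year of October 23, 1877: 296.
Day-of-year of March 28, 1879: 87.
1877 has 365 days, so 365 − 296 = 69 days remain in 1877.
Full years: 1878: 365. Sum = 365.
Total: 69 + 365 + 87 = 521 days.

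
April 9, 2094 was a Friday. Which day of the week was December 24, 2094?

April 2094: 30 − 9 = 21 days remain.
Then May (31), June (30), July (31), August (31), September (30), October (31), November (30): 31 + 30 + 31 + 31 + 30 + 31 + 30 = 214 days.
December 1–24, 2094: 24 days.
Total: 21 + 214 + 24 = 259 days.
259 is a multiple of 7, so December 24, 2094 falls on the same weekday: Friday.

Friday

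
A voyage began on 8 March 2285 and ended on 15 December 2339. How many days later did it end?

From March 8, 2285 to March 8, 2339: 54 years, of which 12 contain a Feb 29 — 42×365 + 12×366 = 19722 days.
(2300 is not a leap year (divisible by 100 but not 400).)
March 2339: 31 − 8 = 23 days remain.
Then April (30), May (31), June (30), July (31), August (31), September (30), October (31), November (30): 30 + 31 + 30 + 31 + 31 + 30 + 31 + 30 = 244 days.
December 1–15, 2339: 15 days.
Residual: 282 days.
Total: 20004 days.

20004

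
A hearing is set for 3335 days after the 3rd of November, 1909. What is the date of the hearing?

the 21st of December, 1918

Count 3335 days after November 3, 1909:
From November 3, 1909 to November 3, 1918: 9 years, of which 2 contain a Feb 29 — 7×365 + 2×366 = 3287 days.
November 1918: 30 − 3 = 27 days remain.
December 1–21, 1918: 21 days.
Residual: 48 days.
Total: 3335 days.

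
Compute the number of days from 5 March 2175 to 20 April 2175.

March 2175: 31 − 5 = 26 days remain.
April 1–20, 2175: 20 days.
Total: 26 + 20 = 46 days.

46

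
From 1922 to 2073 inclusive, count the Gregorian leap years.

38

Years divisible by 4: 1924, 1928, …, 2072 — 38 in all.
2000 is divisible by 400, so still leap.
No century exceptions apply. Count: 38.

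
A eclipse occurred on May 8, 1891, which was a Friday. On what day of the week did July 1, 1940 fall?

From May 8, 1891 to May 8, 1940: 49 years, of which 12 contain a Feb 29 — 37×365 + 12×366 = 17897 days.
(1900 is not a leap year (divisible by 100 but not 400).)
May 1940: 31 − 8 = 23 days remain.
Then June (30): 30 days.
July 1, 1940: 1 day.
Residual: 54 days.
Total: 17951 days.
17951 mod 7 = 3, so 3 days after Friday is Monday.

Monday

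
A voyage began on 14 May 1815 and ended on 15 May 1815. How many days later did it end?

Within May 1815: 15 − 14 = 1 day.

1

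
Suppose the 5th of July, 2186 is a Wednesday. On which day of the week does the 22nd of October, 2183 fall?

Wednesday

Count forward from the earlier date (October 22, 2183) to the later (July 5, 2186):
October 22, 2183 → October 22, 2184: 366 days (2184 is a leap year).
October 22, 2184 → October 22, 2185: 365 days.
October 2185: 31 − 22 = 9 days remain.
Then November (30), December (31), January (31), February 2186 (28), March (31), April (30), May (31), June (30): 30 + 31 + 31 + 28 + 31 + 30 + 31 + 30 = 242 days.
July 1–5, 2186: 5 days.
Residual: 256 days.
Total: 987 days.
987 is a multiple of 7, so the 22nd of October, 2183 falls on the same weekday: Wednesday.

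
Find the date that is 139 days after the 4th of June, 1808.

the 21st of October, 1808

Count 139 days after June 4, 1808:
June 1808: 30 − 4 = 26 days remain.
Then July (31), August (31), September (30): 31 + 31 + 30 = 92 days.
October 1–21, 1808: 21 days.
Total: 26 + 92 + 21 = 139 days.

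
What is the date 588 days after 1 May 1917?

10 December 1918

Count 588 days after May 1, 1917:
Day-of-year of May 1, 1917: 121.
Day-of-year of December 10, 1918: 344.
1917 has 365 days, so 365 − 121 = 244 days remain in 1917.
Total: 244 + 344 = 588 days.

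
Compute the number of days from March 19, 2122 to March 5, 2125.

1082

Day-of-year of March 19, 2122: 78.
Day-of-year of March 5, 2125: 64.
2122 has 365 days, so 365 − 78 = 287 days remain in 2122.
Full years: 2123: 365; 2124: 366. Sum = 731.
Total: 287 + 731 + 64 = 1082 days.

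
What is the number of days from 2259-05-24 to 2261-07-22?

May 24, 2259 → May 24, 2260: 366 days (2260 is a leap year).
May 24, 2260 → May 24, 2261: 365 days.
May 2261: 31 − 24 = 7 days remain.
Then June (30): 30 days.
July 1–22, 2261: 22 days.
Residual: 59 days.
Total: 790 days.

790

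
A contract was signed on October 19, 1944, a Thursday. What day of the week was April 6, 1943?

Tuesday

Count forward from the earlier date (April 6, 1943) to the later (October 19, 1944):
Day-of-year of April 6, 1943: 96.
Day-of-year of October 19, 1944: 293.
1943 has 365 days, so 365 − 96 = 269 days remain in 1943.
Total: 269 + 293 = 562 days.
562 mod 7 = 2, so 2 days before Thursday is Tuesday.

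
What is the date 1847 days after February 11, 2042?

March 4, 2047

Count 1847 days after February 11, 2042:
February 11, 2042 → February 11, 2043: 365 days.
February 11, 2043 → February 11, 2044: 365 days.
February 11, 2044 → February 11, 2045: 366 days (2044 is a leap year).
February 11, 2045 → February 11, 2046: 365 days.
February 11, 2046 → February 11, 2047: 365 days.
February 2047: 28 − 11 = 17 days remain (2047 is not a leap year, so February has 28 days).
March 1–4, 2047: 4 days.
Residual: 21 days.
Total: 1847 days.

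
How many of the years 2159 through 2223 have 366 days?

15

Years divisible by 4: 2160, 2164, …, 2220 — 16 in all.
Of these, 2200 is divisible by 100 but not 400, so not leap.
Leap years: 16 − 1 = 15.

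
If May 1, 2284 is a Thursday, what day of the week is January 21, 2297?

Thursday

Day-of-year of May 1, 2284: 122.
Day-of-year of January 21, 2297: 21.
2284 has 366 days, so 366 − 122 = 244 days remain in 2284.
Full years 2285–2296: 9 common + 3 leap = 9×365 + 3×366 = 4383 days.
Total: 244 + 4383 + 21 = 4648 days.
4648 is a multiple of 7, so January 21, 2297 falls on the same weekday: Thursday.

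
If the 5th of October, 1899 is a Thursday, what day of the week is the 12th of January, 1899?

Count forward from the earlier date (January 12, 1899) to the later (October 5, 1899):
January 1899: 31 − 12 = 19 days remain.
Then February 1899 (28), March (31), April (30), May (31), June (30), July (31), August (31), September (30): 28 + 31 + 30 + 31 + 30 + 31 + 31 + 30 = 242 days.
October 1–5, 1899: 5 days.
Total: 19 + 242 + 5 = 266 days.
266 is a multiple of 7, so the 12th of January, 1899 falls on the same weekday: Thursday.

Thursday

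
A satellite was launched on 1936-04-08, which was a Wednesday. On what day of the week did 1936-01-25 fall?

Count forward from the earlier date (January 25, 1936) to the later (April 8, 1936):
January 1936: 31 − 25 = 6 days remain.
Then February 1936 (29), March (31): 29 + 31 = 60 days.
April 1–8, 1936: 8 days.
Total: 6 + 60 + 8 = 74 days.
74 mod 7 = 4, so 4 days before Wednesday is Saturday.

Saturday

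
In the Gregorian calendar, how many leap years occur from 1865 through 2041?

Years divisible by 4: 1868, 1872, …, 2040 — 44 in all.
Of these, 1900 is divisible by 100 but not 400, so not leap.
2000 is divisible by 400, so still leap.
Leap years: 44 − 1 = 43.

43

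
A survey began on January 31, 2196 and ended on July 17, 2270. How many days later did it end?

From January 31, 2196 to January 31, 2270: 74 years, of which 18 contain a Feb 29 — 56×365 + 18×366 = 27028 days.
(2200 is not a leap year (divisible by 100 but not 400).)
January 2270: 31 − 31 = 0 days remain.
Then February 2270 (28), March (31), April (30), May (31), June (30): 28 + 31 + 30 + 31 + 30 = 150 days.
July 1–17, 2270: 17 days.
Residual: 167 days.
Total: 27195 days.

27195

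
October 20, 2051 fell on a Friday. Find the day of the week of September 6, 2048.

Sunday

Count forward from the earlier date (September 6, 2048) to the later (October 20, 2051):
September 6, 2048 → September 6, 2049: 365 days.
September 6, 2049 → September 6, 2050: 365 days.
September 6, 2050 → September 6, 2051: 365 days.
September 2051: 30 − 6 = 24 days remain.
October 1–20, 2051: 20 days.
Residual: 44 days.
Total: 1139 days.
1139 mod 7 = 5, so 5 days before Friday is Sunday.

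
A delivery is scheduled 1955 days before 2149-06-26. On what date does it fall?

2144-02-18

Count 1955 days before June 26, 2149:
Day-of-year of February 18, 2144: 49.
Day-of-year of June 26, 2149: 177.
2144 has 366 days, so 366 − 49 = 317 days remain in 2144.
Full years: 2145: 365; 2146: 365; 2147: 365; 2148: 366. Sum = 1461.
Total: 317 + 1461 + 177 = 1955 days.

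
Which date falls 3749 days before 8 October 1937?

4 July 1927

Count 3749 days before October 8, 1937:
Day-of-year of July 4, 1927: 185.
Day-of-year of October 8, 1937: 281.
1927 has 365 days, so 365 − 185 = 180 days remain in 1927.
Full years 1928–1936: 6 common + 3 leap = 6×365 + 3×366 = 3288 days.
Total: 180 + 3288 + 281 = 3749 days.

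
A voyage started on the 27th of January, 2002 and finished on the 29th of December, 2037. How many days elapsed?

13120

From January 27, 2002 to January 27, 2037: 35 years, of which 9 contain a Feb 29 — 26×365 + 9×366 = 12784 days.
January 2037: 31 − 27 = 4 days remain.
Then 10 full months totalling 303 days.
December 1–29, 2037: 29 days.
Residual: 336 days.
Total: 13120 days.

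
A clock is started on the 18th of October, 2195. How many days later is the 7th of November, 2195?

20

October 2195: 31 − 18 = 13 days remain.
November 1–7, 2195: 7 days.
Total: 13 + 7 = 20 days.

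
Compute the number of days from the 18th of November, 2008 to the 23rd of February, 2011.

827

November 18, 2008 → November 18, 2009: 365 days.
November 18, 2009 → November 18, 2010: 365 days.
November 2010: 30 − 18 = 12 days remain.
Then December (31), January (31): 31 + 31 = 62 days.
February 1–23, 2011: 23 days (2011 is not a leap year).
Residual: 97 days.
Total: 827 days.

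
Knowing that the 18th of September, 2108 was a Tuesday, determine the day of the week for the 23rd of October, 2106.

Saturday

Count forward from the earlier date (October 23, 2106) to the later (September 18, 2108):
Day-of-year of October 23, 2106: 296.
Day-of-year of September 18, 2108: 262.
2106 has 365 days, so 365 − 296 = 69 days remain in 2106.
Full years: 2107: 365. Sum = 365.
Total: 69 + 365 + 262 = 696 days.
696 mod 7 = 3, so 3 days before Tuesday is Saturday.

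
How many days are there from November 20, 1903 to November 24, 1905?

Day-of-year of November 20, 1903: 324.
Day-of-year of November 24, 1905: 328.
1903 has 365 days, so 365 − 324 = 41 days remain in 1903.
Full years: 1904: 366. Sum = 366.
Total: 41 + 366 + 328 = 735 days.

735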